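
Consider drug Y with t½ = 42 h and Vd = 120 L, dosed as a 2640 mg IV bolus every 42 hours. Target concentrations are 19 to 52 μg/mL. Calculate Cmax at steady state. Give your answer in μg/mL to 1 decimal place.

44.0 μg/mL

The dosing interval is 1 half-life, so f = 2^(−1) = 0.5.
Accumulation ratio R = 1/(1 − f) = 1/0.5 = 2/1.
Single-dose peak C₀ = D/Vd = 2640/120 = 22 μg/mL.
Steady-state peak Cmax,ss = C₀·R = 22 × 2/1 ≈ 44.000 μg/mL.
Peak 44.0 μg/mL vs MTC 52 μg/mL: below toxic threshold.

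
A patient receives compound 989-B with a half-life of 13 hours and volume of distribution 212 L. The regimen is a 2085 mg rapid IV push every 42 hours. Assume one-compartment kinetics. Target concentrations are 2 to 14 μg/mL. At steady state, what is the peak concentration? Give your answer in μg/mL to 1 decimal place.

Over one 42-h interval, 42/13 ≈ 3.2308 half-lives elapse, leaving f ≈ 0.1065 of each dose.
Accumulation ratio R = 1/(1 − f) ≈ 1/0.8935 ≈ 1.1192.
Single-dose peak C₀ = D/Vd = 2085/212 ≈ 9.835 μg/mL.
Steady-state peak Cmax,ss = C₀·R ≈ 9.835 × 1.1192 ≈ 11.007 μg/mL.
Peak 11.0 μg/mL vs MTC 14 μg/mL: below toxic threshold.

11.0 μg/mL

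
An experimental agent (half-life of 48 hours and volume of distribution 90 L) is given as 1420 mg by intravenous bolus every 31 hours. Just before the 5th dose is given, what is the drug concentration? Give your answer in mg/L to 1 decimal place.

23.3 mg/L

f = (1/2)^(τ/t½) = (1/2)^(31/48) ≈ 0.6391.
C₀ = D/Vd = 1420/90 ≈ 15.778 mg/L.
Before the 5th dose, 4 doses have been given. Superposition: Cmin = C₀·(f + f² + … + f^4).
≈ 15.778 × (0.6391 + 0.4084 + 0.2610 + 0.1668) ≈ 15.778 × 1.4753 ≈ 23.277 mg/L.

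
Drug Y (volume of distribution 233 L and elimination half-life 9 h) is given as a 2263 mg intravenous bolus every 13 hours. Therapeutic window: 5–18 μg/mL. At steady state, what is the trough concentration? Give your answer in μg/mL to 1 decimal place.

τ/t½ = 13/9 ≈ 1.4444, so fraction remaining f = (1/2)^(13/9) ≈ 0.3674.
Accumulation ratio R = 1/(1 − f) ≈ 1/0.6326 ≈ 1.5808.
Each bolus raises the concentration by D/Vd = 2263/233 ≈ 9.712 μg/mL.
Cmax,ss = C₀/(1 − f) ≈ 9.712/0.6326 ≈ 15.353 μg/mL.
One interval later, Cmin,ss = Cmax,ss·e^(−kτ) ≈ 15.353 × 0.3674 ≈ 5.641 μg/mL.
Trough 5.6 μg/mL vs MEC 5 μg/mL: adequate.

5.6 μg/mL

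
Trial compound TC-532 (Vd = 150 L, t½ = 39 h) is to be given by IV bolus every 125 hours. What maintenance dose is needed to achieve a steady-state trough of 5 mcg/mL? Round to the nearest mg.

τ/t½ = 125/39 ≈ 3.2051, so f = (1/2)^(125/39) ≈ 0.108433.
Cmin,ss = (D/Vd)·f/(1−f), so D = Cmin,ss·Vd·(1−f)/f.
D = 5 × 150 × (1−f)/f ≈ 5 × 150 × 8.22228 ≈ 6166.71 mg.

6167 mg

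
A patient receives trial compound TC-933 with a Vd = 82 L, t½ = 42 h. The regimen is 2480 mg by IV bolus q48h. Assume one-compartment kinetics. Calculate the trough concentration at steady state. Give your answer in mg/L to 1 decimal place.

Over one 48-h interval, 48/42 ≈ 1.1429 half-lives elapse, leaving f ≈ 0.4529 of each dose.
Accumulation ratio R = 1/(1 − f) ≈ 1/0.5471 ≈ 1.8278.
Single-dose peak C₀ = D/Vd = 2480/82 ≈ 30.244 mg/L.
Steady-state peak Cmax,ss = C₀·R ≈ 30.244 × 1.8278 ≈ 55.280 mg/L.
One interval later, Cmin,ss = Cmax,ss·e^(−kτ) ≈ 55.280 × 0.4529 ≈ 25.036 mg/L.

25.0 mg/L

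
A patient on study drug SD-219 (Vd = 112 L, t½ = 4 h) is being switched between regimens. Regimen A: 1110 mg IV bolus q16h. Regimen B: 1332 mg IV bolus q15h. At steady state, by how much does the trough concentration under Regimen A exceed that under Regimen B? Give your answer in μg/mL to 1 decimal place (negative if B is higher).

-0.3 μg/mL

Regimen A: f = (1/2)^(16/4) ≈ 0.0625; Cmin,ss = (1110/112)·f/(1−f) ≈ 0.661 μg/mL.
Regimen B: f = (1/2)^(15/4) ≈ 0.0743; Cmin,ss = (1332/112)·f/(1−f) ≈ 0.955 μg/mL.
Difference ≈ 0.661 − 0.955 ≈ -0.294 μg/mL.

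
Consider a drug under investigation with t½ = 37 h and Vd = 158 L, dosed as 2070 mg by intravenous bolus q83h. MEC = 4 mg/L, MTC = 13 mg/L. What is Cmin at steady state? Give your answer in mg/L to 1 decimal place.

3.5 mg/L

Over one 83-h interval, 83/37 ≈ 2.2432 half-lives elapse, leaving f ≈ 0.2112 of each dose.
Accumulation ratio R = 1/(1 − f) ≈ 1/0.7888 ≈ 1.2677.
Single-dose peak C₀ = D/Vd = 2070/158 ≈ 13.101 mg/L.
Cmax,ss = C₀/(1 − f) ≈ 13.101/0.7888 ≈ 16.609 mg/L.
One interval later, Cmin,ss = Cmax,ss·e^(−kτ) ≈ 16.609 × 0.2112 ≈ 3.508 mg/L.
Trough 3.5 mg/L vs MEC 4 mg/L: subtherapeutic.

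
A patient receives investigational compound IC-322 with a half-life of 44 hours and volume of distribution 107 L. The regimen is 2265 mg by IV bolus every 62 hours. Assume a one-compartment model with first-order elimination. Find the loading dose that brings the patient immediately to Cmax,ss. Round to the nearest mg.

f = (1/2)^(62/44) ≈ 0.376549; accumulation ratio R = 1/(1−f) ≈ 1.60398.
Loading dose to hit Cmax,ss on first dose: D_load = D_maint·R ≈ 2265 × 1.60398 ≈ 3633.01 mg.

3633 mg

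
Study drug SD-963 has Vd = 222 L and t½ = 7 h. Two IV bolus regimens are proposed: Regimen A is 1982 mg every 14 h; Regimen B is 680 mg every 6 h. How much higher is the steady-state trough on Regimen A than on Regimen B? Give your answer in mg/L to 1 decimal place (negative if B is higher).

Regimen A: f = (1/2)^(14/7) ≈ 0.2500; Cmin,ss = (1982/222)·f/(1−f) ≈ 2.976 mg/L.
Regimen B: f = (1/2)^(6/7) ≈ 0.5520; Cmin,ss = (680/222)·f/(1−f) ≈ 3.774 mg/L.
Difference ≈ 2.976 − 3.774 ≈ -0.798 mg/L.

-0.8 mg/L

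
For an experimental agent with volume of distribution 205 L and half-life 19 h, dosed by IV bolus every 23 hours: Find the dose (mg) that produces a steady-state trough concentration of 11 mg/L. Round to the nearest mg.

2964 mg

τ/t½ = 23/19 ≈ 1.2105, so f = (1/2)^(23/19) ≈ 0.432111.
Cmin,ss = (D/Vd)·f/(1−f), so D = Cmin,ss·Vd·(1−f)/f.
D = 11 × 205 × (1−f)/f ≈ 11 × 205 × 1.31422 ≈ 2963.57 mg.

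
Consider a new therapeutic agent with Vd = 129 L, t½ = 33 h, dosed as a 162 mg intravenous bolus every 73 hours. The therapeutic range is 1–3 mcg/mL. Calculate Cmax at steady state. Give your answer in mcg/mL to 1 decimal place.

1.6 mcg/mL

Over one 73-h interval, 73/33 ≈ 2.2121 half-lives elapse, leaving f ≈ 0.2158 of each dose.
Accumulation ratio R = 1/(1 − f) ≈ 1/0.7842 ≈ 1.2752.
Single-dose peak C₀ = D/Vd = 162/129 ≈ 1.256 mcg/mL.
Steady-state peak Cmax,ss = C₀·R ≈ 1.256 × 1.2752 ≈ 1.602 mcg/mL.
Peak 1.6 mcg/mL vs MTC 3 mcg/mL: below toxic threshold.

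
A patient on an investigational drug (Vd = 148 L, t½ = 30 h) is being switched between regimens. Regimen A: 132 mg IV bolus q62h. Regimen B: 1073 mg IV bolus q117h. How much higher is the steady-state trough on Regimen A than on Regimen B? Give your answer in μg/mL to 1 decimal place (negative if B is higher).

Regimen A: f = (1/2)^(62/30) ≈ 0.2387; Cmin,ss = (132/148)·f/(1−f) ≈ 0.280 μg/mL.
Regimen B: f = (1/2)^(117/30) ≈ 0.0670; Cmin,ss = (1073/148)·f/(1−f) ≈ 0.521 μg/mL.
Difference ≈ 0.280 − 0.521 ≈ -0.241 μg/mL.

-0.2 μg/mL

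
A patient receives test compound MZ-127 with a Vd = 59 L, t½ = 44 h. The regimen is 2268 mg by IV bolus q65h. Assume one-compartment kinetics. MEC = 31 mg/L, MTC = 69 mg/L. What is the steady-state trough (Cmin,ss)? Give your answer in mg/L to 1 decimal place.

Over one 65-h interval, 65/44 ≈ 1.4773 half-lives elapse, leaving f ≈ 0.3592 of each dose.
Accumulation ratio R = 1/(1 − f) ≈ 1/0.6408 ≈ 1.5605.
Each bolus raises the concentration by D/Vd = 2268/59 ≈ 38.441 mg/L.
Steady-state peak Cmax,ss = C₀·R ≈ 38.441 × 1.5605 ≈ 59.987 mg/L.
One interval later, Cmin,ss = Cmax,ss·e^(−kτ) ≈ 59.987 × 0.3592 ≈ 21.547 mg/L.
Trough 21.5 mg/L vs MEC 31 mg/L: subtherapeutic.

21.5 mg/L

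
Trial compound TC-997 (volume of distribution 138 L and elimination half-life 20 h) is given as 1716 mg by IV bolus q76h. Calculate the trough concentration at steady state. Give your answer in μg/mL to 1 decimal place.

Over one 76-h interval, 76/20 ≈ 3.8 half-lives elapse, leaving f ≈ 0.0718 of each dose.
Accumulation ratio R = 1/(1 − f) ≈ 1/0.9282 ≈ 1.0774.
Single-dose peak C₀ = D/Vd = 1716/138 ≈ 12.435 μg/mL.
Cmax,ss = C₀/(1 − f) ≈ 12.435/0.9282 ≈ 13.397 μg/mL.
Steady-state trough Cmin,ss = Cmax,ss·f ≈ 13.397 × 0.0718 ≈ 0.962 μg/mL.

1.0 μg/mL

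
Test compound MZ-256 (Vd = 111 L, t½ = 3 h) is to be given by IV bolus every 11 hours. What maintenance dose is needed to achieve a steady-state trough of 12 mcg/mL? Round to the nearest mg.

15583 mg

τ/t½ = 11/3 ≈ 3.6667, so f = (1/2)^(11/3) ≈ 0.078745.
Cmin,ss = (D/Vd)·f/(1−f), so D = Cmin,ss·Vd·(1−f)/f.
D = 12 × 111 × (1−f)/f ≈ 12 × 111 × 11.69922 ≈ 15583.36 mg.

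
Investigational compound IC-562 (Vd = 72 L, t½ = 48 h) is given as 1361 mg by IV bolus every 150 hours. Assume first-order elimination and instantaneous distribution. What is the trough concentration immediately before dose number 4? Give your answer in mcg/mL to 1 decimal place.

2.4 mcg/mL

f = (1/2)^(τ/t½) = (1/2)^(150/48) ≈ 0.1146.
C₀ = D/Vd = 1361/72 ≈ 18.903 mcg/mL.
Before the 4th dose, 3 doses have been given. Superposition: Cmin = C₀·(f + f² + … + f^3).
≈ 18.903 × (0.1146 + 0.0131 + 0.0015) ≈ 18.903 × 0.1292 ≈ 2.442 mcg/mL.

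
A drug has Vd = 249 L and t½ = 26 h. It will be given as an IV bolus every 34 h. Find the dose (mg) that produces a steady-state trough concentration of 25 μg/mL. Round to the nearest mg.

τ/t½ = 34/26 ≈ 1.3077, so f = (1/2)^(34/26) ≈ 0.403967.
Cmin,ss = (D/Vd)·f/(1−f), so D = Cmin,ss·Vd·(1−f)/f.
D = 25 × 249 × (1−f)/f ≈ 25 × 249 × 1.47545 ≈ 9184.68 mg.

9185 mg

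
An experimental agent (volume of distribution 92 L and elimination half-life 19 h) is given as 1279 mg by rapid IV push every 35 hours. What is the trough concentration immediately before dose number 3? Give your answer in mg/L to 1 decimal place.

5.0 mg/L

f = (1/2)^(τ/t½) = (1/2)^(35/19) ≈ 0.2789.
C₀ = D/Vd = 1279/92 ≈ 13.902 mg/L.
Before the 3rd dose, 2 doses have been given. Superposition: Cmin = C₀·(f + f²).
≈ 13.902 × (0.2789 + 0.0778) ≈ 13.902 × 0.3567 ≈ 4.959 mg/L.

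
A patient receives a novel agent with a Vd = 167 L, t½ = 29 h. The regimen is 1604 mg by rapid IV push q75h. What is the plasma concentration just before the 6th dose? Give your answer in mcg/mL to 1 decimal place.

f = (1/2)^(τ/t½) = (1/2)^(75/29) ≈ 0.1665.
C₀ = D/Vd = 1604/167 ≈ 9.605 mcg/mL.
Before the 6th dose, 5 doses have been given. Superposition: Cmin = C₀·(f + f² + … + f^5).
≈ 9.605 × (0.1665 + 0.0277 + 0.0046 + 0.0008 + 0.0001) ≈ 9.605 × 0.1997 ≈ 1.918 mcg/mL.

1.9 mcg/mL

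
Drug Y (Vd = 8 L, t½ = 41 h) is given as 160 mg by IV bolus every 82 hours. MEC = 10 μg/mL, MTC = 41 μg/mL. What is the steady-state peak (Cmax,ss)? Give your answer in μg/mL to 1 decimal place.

τ = 82 h = 2 half-lives, so f = (1/2)^2 = 0.25.
At steady state, R = 1/(1 − 0.25) = 4/3.
Single-dose peak C₀ = D/Vd = 160/8 = 20 μg/mL.
Steady-state peak Cmax,ss = C₀·R = 20 × 4/3 ≈ 26.667 μg/mL.
Peak 26.7 μg/mL vs MTC 41 μg/mL: below toxic threshold.

26.7 μg/mL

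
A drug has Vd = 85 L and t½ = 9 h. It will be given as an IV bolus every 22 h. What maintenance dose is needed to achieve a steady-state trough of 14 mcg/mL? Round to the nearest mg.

τ/t½ = 22/9 ≈ 2.4444, so f = (1/2)^(22/9) ≈ 0.183717.
Cmin,ss = (D/Vd)·f/(1−f), so D = Cmin,ss·Vd·(1−f)/f.
D = 14 × 85 × (1−f)/f ≈ 14 × 85 × 4.44315 ≈ 5287.35 mg.

5287 mg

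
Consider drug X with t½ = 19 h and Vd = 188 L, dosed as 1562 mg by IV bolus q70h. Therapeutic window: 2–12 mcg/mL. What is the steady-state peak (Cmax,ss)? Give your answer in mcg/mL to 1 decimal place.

Over one 70-h interval, 70/19 ≈ 3.6842 half-lives elapse, leaving f ≈ 0.0778 of each dose.
Accumulation ratio R = 1/(1 − f) ≈ 1/0.9222 ≈ 1.0844.
Each bolus raises the concentration by D/Vd = 1562/188 ≈ 8.309 mcg/mL.
Cmax,ss = C₀/(1 − f) ≈ 8.309/0.9222 ≈ 9.010 mcg/mL.
Peak 9.0 mcg/mL vs MTC 12 mcg/mL: below toxic threshold.

9.0 mcg/mL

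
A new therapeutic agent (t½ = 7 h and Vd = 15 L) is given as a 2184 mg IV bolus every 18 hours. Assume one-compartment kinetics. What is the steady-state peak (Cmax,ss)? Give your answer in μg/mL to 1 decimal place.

175.0 μg/mL

k = ln2/t½ = ln2/7 ≈ 0.099021 h⁻¹; fraction remaining f = e^(−kτ) = e^(−0.099021×18) ≈ 0.1682.
At steady state, accumulation factor R = 1/(1 − e^(−kτ)) ≈ 1.2022.
Single-dose peak C₀ = D/Vd = 2184/15 ≈ 145.600 μg/mL.
Steady-state peak Cmax,ss = C₀·R ≈ 145.600 × 1.2022 ≈ 175.040 μg/mL.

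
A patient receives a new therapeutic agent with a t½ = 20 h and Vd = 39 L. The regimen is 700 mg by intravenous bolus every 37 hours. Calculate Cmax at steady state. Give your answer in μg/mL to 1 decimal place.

τ/t½ = 37/20 ≈ 1.85, so fraction remaining f = (1/2)^(37/20) ≈ 0.2774.
Accumulation ratio R = 1/(1 − f) ≈ 1/0.7226 ≈ 1.3839.
Single-dose peak C₀ = D/Vd = 700/39 ≈ 17.949 μg/mL.
Steady-state peak Cmax,ss = C₀·R ≈ 17.949 × 1.3839 ≈ 24.840 μg/mL.

24.8 μg/mL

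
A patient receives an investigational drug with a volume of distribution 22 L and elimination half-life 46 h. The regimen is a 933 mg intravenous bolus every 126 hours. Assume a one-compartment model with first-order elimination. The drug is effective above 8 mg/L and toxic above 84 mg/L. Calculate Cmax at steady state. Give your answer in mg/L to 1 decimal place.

Over one 126-h interval, 126/46 ≈ 2.7391 half-lives elapse, leaving f ≈ 0.1498 of each dose.
At steady state, accumulation factor R = 1/(1 − e^(−kτ)) ≈ 1.1762.
Single-dose peak C₀ = D/Vd = 933/22 ≈ 42.409 mg/L.
Steady-state peak Cmax,ss = C₀·R ≈ 42.409 × 1.1762 ≈ 49.881 mg/L.
Peak 49.9 mg/L vs MTC 84 mg/L: below toxic threshold.

49.9 mg/L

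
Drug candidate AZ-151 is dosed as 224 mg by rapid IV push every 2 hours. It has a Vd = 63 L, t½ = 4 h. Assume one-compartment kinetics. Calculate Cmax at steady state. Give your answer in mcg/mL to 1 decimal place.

12.1 mcg/mL

Over one 2-h interval, 2/4 ≈ 0.5 half-lives elapse, leaving f ≈ 0.7071 of each dose.
Accumulation ratio R = 1/(1 − f) ≈ 1/0.2929 ≈ 3.4141.
Single-dose peak C₀ = D/Vd = 224/63 ≈ 3.556 mcg/mL.
Steady-state peak Cmax,ss = C₀·R ≈ 3.556 × 3.4141 ≈ 12.141 mcg/mL.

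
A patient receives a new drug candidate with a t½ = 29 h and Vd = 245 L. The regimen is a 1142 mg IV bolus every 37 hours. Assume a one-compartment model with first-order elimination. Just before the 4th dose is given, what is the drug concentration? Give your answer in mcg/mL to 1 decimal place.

f = (1/2)^(τ/t½) = (1/2)^(37/29) ≈ 0.4130.
C₀ = D/Vd = 1142/245 ≈ 4.661 mcg/mL.
Before the 4th dose, 3 doses have been given. Superposition: Cmin = C₀·(f + f² + … + f^3).
≈ 4.661 × (0.4130 + 0.1706 + 0.0704) ≈ 4.661 × 0.6540 ≈ 3.048 mcg/mL.

3.0 mcg/mL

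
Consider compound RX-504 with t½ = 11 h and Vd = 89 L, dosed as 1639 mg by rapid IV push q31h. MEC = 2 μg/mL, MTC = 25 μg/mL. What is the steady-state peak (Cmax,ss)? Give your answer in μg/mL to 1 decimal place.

21.5 μg/mL

τ/t½ = 31/11 ≈ 2.8182, so fraction remaining f = (1/2)^(31/11) ≈ 0.1418.
Accumulation ratio R = 1/(1 − f) ≈ 1/0.8582 ≈ 1.1652.
Each bolus raises the concentration by D/Vd = 1639/89 ≈ 18.416 μg/mL.
Steady-state peak Cmax,ss = C₀·R ≈ 18.416 × 1.1652 ≈ 21.458 μg/mL.
Peak 21.5 μg/mL vs MTC 25 μg/mL: below toxic threshold.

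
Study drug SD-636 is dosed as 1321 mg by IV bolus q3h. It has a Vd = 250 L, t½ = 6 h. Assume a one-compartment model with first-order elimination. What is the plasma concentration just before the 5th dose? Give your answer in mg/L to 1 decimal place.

f = (1/2)^(τ/t½) = (1/2)^(3/6) ≈ 0.7071.
C₀ = D/Vd = 1321/250 ≈ 5.284 mg/L.
Before the 5th dose, 4 doses have been given. Superposition: Cmin = C₀·(f + f² + … + f^4).
≈ 5.284 × (0.7071 + 0.5000 + 0.3535 + 0.2500) ≈ 5.284 × 1.8106 ≈ 9.567 mg/L.

9.6 mg/L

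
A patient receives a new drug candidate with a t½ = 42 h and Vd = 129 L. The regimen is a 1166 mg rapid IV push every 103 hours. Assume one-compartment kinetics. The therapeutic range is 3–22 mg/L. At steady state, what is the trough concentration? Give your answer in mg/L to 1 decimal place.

Over one 103-h interval, 103/42 ≈ 2.4524 half-lives elapse, leaving f ≈ 0.1827 of each dose.
Each bolus raises the concentration by D/Vd = 1166/129 ≈ 9.039 mg/L.
Steady-state trough Cmin,ss = C₀·f/(1−f) ≈ 9.039 × 0.1827/0.8173 ≈ 2.021 mg/L.
Trough 2.0 mg/L vs MEC 3 mg/L: subtherapeutic.

2.0 mg/L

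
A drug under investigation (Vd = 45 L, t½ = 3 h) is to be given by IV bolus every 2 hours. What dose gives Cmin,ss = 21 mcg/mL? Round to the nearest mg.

555 mg

τ/t½ = 2/3 ≈ 0.66667, so f = (1/2)^(2/3) ≈ 0.629961.
Cmin,ss = (D/Vd)·f/(1−f), so D = Cmin,ss·Vd·(1−f)/f.
D = 21 × 45 × (1−f)/f ≈ 21 × 45 × 0.58740 ≈ 555.09 mg.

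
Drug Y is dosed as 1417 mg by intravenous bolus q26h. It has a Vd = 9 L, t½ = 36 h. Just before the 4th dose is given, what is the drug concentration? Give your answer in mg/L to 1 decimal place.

f = (1/2)^(τ/t½) = (1/2)^(26/36) ≈ 0.6062.
C₀ = D/Vd = 1417/9 ≈ 157.444 mg/L.
Before the 4th dose, 3 doses have been given. Superposition: Cmin = C₀·(f + f² + … + f^3).
≈ 157.444 × (0.6062 + 0.3675 + 0.2228) ≈ 157.444 × 1.1965 ≈ 188.382 mg/L.

188.4 mg/L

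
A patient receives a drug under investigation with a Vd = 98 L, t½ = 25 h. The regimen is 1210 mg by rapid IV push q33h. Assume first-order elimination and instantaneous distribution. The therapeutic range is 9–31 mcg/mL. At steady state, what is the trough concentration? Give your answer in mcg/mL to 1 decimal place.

k = ln2/t½ = ln2/25 ≈ 0.027726 h⁻¹; fraction remaining f = e^(−kτ) = e^(−0.027726×33) ≈ 0.4005.
Accumulation ratio R = 1/(1 − f) ≈ 1/0.5995 ≈ 1.6681.
Single-dose peak C₀ = D/Vd = 1210/98 ≈ 12.347 mcg/mL.
Cmax,ss = C₀/(1 − f) ≈ 12.347/0.5995 ≈ 20.595 mcg/mL.
One interval later, Cmin,ss = Cmax,ss·e^(−kτ) ≈ 20.595 × 0.4005 ≈ 8.248 mcg/mL.
Trough 8.2 mcg/mL vs MEC 9 mcg/mL: subtherapeutic.

8.2 mcg/mL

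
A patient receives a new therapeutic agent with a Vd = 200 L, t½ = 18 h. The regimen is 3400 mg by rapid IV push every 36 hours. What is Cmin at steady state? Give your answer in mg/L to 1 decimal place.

5.7 mg/L

The dosing interval is 2 half-lives, so f = 2^(−2) = 0.25.
At steady state, R = 1/(1 − 0.25) = 4/3.
Single-dose peak C₀ = D/Vd = 3400/200 = 17 mg/L.
Steady-state peak Cmax,ss = C₀·R = 17 × 4/3 ≈ 22.667 mg/L.
Steady-state trough Cmin,ss = Cmax,ss·f ≈ 22.667 × 0.25 ≈ 5.667 mg/L.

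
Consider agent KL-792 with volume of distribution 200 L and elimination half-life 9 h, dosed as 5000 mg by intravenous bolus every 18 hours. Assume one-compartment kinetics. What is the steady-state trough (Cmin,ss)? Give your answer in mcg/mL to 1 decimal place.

8.3 mcg/mL

τ = 18 h = 2 half-lives, so f = (1/2)^2 = 0.25.
Accumulation ratio R = 1/(1 − f) = 1/0.75 = 4/3.
Single-dose peak C₀ = D/Vd = 5000/200 = 25 mcg/mL.
Steady-state peak Cmax,ss = C₀·R = 25 × 4/3 ≈ 33.333 mcg/mL.
Steady-state trough Cmin,ss = Cmax,ss·f ≈ 33.333 × 0.25 ≈ 8.333 mcg/mL.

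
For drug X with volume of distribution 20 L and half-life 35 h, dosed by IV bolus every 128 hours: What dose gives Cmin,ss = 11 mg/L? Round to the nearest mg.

τ/t½ = 128/35 ≈ 3.6571, so f = (1/2)^(128/35) ≈ 0.079267.
Cmin,ss = (D/Vd)·f/(1−f), so D = Cmin,ss·Vd·(1−f)/f.
D = 11 × 20 × (1−f)/f ≈ 11 × 20 × 11.61559 ≈ 2555.43 mg.

2555 mg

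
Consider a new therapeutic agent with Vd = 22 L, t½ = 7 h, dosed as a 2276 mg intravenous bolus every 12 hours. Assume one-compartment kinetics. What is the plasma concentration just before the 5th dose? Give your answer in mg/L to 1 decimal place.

45.0 mg/L

f = (1/2)^(τ/t½) = (1/2)^(12/7) ≈ 0.3048.
C₀ = D/Vd = 2276/22 ≈ 103.455 mg/L.
Before the 5th dose, 4 doses have been given. Superposition: Cmin = C₀·(f + f² + … + f^4).
≈ 103.455 × (0.3048 + 0.0929 + 0.0283 + 0.0086) ≈ 103.455 × 0.4346 ≈ 44.962 mg/L.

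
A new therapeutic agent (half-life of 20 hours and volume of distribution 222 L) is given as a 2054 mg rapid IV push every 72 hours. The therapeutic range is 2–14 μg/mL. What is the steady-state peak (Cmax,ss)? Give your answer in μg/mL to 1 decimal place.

Over one 72-h interval, 72/20 ≈ 3.6 half-lives elapse, leaving f ≈ 0.0825 of each dose.
At steady state, accumulation factor R = 1/(1 − e^(−kτ)) ≈ 1.0899.
Each bolus raises the concentration by D/Vd = 2054/222 ≈ 9.252 μg/mL.
Steady-state peak Cmax,ss = C₀·R ≈ 9.252 × 1.0899 ≈ 10.084 μg/mL.
Peak 10.1 μg/mL vs MTC 14 μg/mL: below toxic threshold.

10.1 μg/mL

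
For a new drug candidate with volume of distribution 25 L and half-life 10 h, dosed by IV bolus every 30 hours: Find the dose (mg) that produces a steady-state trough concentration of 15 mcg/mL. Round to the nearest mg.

2625 mg

τ/t½ = 30/10 ≈ 3, so f = (1/2)^(30/10) ≈ 0.125000.
Cmin,ss = (D/Vd)·f/(1−f), so D = Cmin,ss·Vd·(1−f)/f.
D = 15 × 25 × (1−f)/f ≈ 15 × 25 × 7.00000 ≈ 2625.00 mg.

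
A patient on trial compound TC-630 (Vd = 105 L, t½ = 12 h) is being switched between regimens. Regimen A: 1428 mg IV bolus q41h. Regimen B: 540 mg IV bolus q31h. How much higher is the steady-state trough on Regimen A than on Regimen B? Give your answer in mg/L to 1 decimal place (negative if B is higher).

Regimen A: f = (1/2)^(41/12) ≈ 0.0936; Cmin,ss = (1428/105)·f/(1−f) ≈ 1.404 mg/L.
Regimen B: f = (1/2)^(31/12) ≈ 0.1669; Cmin,ss = (540/105)·f/(1−f) ≈ 1.030 mg/L.
Difference ≈ 1.404 − 1.030 ≈ 0.374 mg/L.

0.4 mg/L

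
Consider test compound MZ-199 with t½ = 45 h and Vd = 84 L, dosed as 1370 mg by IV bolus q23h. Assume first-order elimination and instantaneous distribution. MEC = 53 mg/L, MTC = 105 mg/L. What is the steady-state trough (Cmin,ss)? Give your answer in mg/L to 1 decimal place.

τ/t½ = 23/45 ≈ 0.51111, so fraction remaining f = (1/2)^(23/45) ≈ 0.7017.
Single-dose peak C₀ = D/Vd = 1370/84 ≈ 16.310 mg/L.
Steady-state trough Cmin,ss = C₀·f/(1−f) ≈ 16.310 × 0.7017/0.2983 ≈ 38.367 mg/L.
Trough 38.4 mg/L vs MEC 53 mg/L: subtherapeutic.

38.4 mg/L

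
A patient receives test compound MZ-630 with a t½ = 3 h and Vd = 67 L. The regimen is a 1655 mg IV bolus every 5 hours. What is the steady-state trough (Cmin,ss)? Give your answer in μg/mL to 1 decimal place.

τ/t½ = 5/3 ≈ 1.6667, so fraction remaining f = (1/2)^(5/3) ≈ 0.3150.
At steady state, accumulation factor R = 1/(1 − e^(−kτ)) ≈ 1.4599.
Single-dose peak C₀ = D/Vd = 1655/67 ≈ 24.701 μg/mL.
Steady-state peak Cmax,ss = C₀·R ≈ 24.701 × 1.4599 ≈ 36.061 μg/mL.
Steady-state trough Cmin,ss = Cmax,ss·f ≈ 36.061 × 0.3150 ≈ 11.359 μg/mL.

11.4 μg/mL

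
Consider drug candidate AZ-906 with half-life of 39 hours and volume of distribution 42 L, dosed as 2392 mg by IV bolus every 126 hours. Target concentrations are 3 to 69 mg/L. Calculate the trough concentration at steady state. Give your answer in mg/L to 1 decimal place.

τ/t½ = 126/39 ≈ 3.2308, so fraction remaining f = (1/2)^(126/39) ≈ 0.1065.
Each bolus raises the concentration by D/Vd = 2392/42 ≈ 56.952 mg/L.
Steady-state trough Cmin,ss = C₀·f/(1−f) ≈ 56.952 × 0.1065/0.8935 ≈ 6.788 mg/L.
Trough 6.8 mg/L vs MEC 3 mg/L: adequate.

6.8 mg/L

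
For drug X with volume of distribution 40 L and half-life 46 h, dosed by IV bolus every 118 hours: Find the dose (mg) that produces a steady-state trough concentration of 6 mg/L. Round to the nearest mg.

1180 mg

τ/t½ = 118/46 ≈ 2.5652, so f = (1/2)^(118/46) ≈ 0.168963.
Cmin,ss = (D/Vd)·f/(1−f), so D = Cmin,ss·Vd·(1−f)/f.
D = 6 × 40 × (1−f)/f ≈ 6 × 40 × 4.91846 ≈ 1180.43 mg.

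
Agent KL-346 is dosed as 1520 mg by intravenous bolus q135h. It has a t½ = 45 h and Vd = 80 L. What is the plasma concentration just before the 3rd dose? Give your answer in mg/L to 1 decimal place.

f = (1/2)^(τ/t½) = (1/2)^(135/45) ≈ 0.1250.
C₀ = D/Vd = 1520/80 ≈ 19.000 mg/L.
Before the 3rd dose, 2 doses have been given. Superposition: Cmin = C₀·(f + f²).
≈ 19.000 × (0.1250 + 0.0156) ≈ 19.000 × 0.1406 ≈ 2.671 mg/L.

2.7 mg/L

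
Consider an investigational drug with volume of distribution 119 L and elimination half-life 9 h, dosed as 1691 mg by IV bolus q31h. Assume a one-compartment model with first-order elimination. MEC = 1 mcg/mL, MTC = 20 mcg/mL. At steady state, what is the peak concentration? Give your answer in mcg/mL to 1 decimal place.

15.6 mcg/mL

k = ln2/t½ = ln2/9 ≈ 0.077016 h⁻¹; fraction remaining f = e^(−kτ) = e^(−0.077016×31) ≈ 0.0919.
Accumulation ratio R = 1/(1 − f) ≈ 1/0.9081 ≈ 1.1012.
Single-dose peak C₀ = D/Vd = 1691/119 ≈ 14.210 mcg/mL.
Cmax,ss = C₀/(1 − f) ≈ 14.210/0.9081 ≈ 15.648 mcg/mL.
Peak 15.6 mcg/mL vs MTC 20 mcg/mL: below toxic threshold.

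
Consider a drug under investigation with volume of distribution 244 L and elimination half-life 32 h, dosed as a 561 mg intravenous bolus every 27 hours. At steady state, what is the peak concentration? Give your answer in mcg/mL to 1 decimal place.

5.2 mcg/mL

τ/t½ = 27/32 ≈ 0.84375, so fraction remaining f = (1/2)^(27/32) ≈ 0.5572.
Accumulation ratio R = 1/(1 − f) ≈ 1/0.4428 ≈ 2.2584.
Single-dose peak C₀ = D/Vd = 561/244 ≈ 2.299 mcg/mL.
Steady-state peak Cmax,ss = C₀·R ≈ 2.299 × 2.2584 ≈ 5.192 mcg/mL.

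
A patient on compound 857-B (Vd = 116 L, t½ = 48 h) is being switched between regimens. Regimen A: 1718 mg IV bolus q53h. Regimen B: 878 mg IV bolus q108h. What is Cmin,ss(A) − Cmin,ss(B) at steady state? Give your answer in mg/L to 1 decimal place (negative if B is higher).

10.9 mg/L

Regimen A: f = (1/2)^(53/48) ≈ 0.4652; Cmin,ss = (1718/116)·f/(1−f) ≈ 12.883 mg/L.
Regimen B: f = (1/2)^(108/48) ≈ 0.2102; Cmin,ss = (878/116)·f/(1−f) ≈ 2.014 mg/L.
Difference ≈ 12.883 − 2.014 ≈ 10.869 mg/L.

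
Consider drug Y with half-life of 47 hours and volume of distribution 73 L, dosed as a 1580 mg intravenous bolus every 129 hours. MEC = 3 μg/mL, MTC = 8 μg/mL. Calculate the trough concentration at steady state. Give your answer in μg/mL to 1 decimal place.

3.8 μg/mL

τ/t½ = 129/47 ≈ 2.7447, so fraction remaining f = (1/2)^(129/47) ≈ 0.1492.
Accumulation ratio R = 1/(1 − f) ≈ 1/0.8508 ≈ 1.1754.
Single-dose peak C₀ = D/Vd = 1580/73 ≈ 21.644 μg/mL.
Cmax,ss = C₀/(1 − f) ≈ 21.644/0.8508 ≈ 25.440 μg/mL.
One interval later, Cmin,ss = Cmax,ss·e^(−kτ) ≈ 25.440 × 0.1492 ≈ 3.796 μg/mL.
Trough 3.8 μg/mL vs MEC 3 μg/mL: adequate.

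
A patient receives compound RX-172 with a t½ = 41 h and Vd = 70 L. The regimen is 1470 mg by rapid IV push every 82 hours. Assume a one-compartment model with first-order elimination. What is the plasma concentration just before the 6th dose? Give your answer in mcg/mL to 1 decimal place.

f = (1/2)^(τ/t½) = (1/2)^(82/41) ≈ 0.2500.
C₀ = D/Vd = 1470/70 ≈ 21.000 mcg/mL.
Before the 6th dose, 5 doses have been given. Superposition: Cmin = C₀·(f + f² + … + f^5).
≈ 21.000 × (0.2500 + 0.0625 + 0.0156 + 0.0039 + 0.0010) ≈ 21.000 × 0.3330 ≈ 6.993 mcg/mL.

7.0 mcg/mL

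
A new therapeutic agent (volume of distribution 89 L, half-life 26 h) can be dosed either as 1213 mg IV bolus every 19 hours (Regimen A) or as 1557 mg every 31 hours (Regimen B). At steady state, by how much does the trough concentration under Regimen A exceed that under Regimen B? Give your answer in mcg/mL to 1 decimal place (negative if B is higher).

Regimen A: f = (1/2)^(19/26) ≈ 0.6026; Cmin,ss = (1213/89)·f/(1−f) ≈ 20.667 mcg/mL.
Regimen B: f = (1/2)^(31/26) ≈ 0.4376; Cmin,ss = (1557/89)·f/(1−f) ≈ 13.612 mcg/mL.
Difference ≈ 20.667 − 13.612 ≈ 7.055 mcg/mL.

7.1 mcg/mL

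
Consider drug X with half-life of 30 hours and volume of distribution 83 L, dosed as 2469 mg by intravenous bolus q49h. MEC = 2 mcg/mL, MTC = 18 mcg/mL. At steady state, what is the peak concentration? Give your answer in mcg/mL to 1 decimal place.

Over one 49-h interval, 49/30 ≈ 1.6333 half-lives elapse, leaving f ≈ 0.3223 of each dose.
At steady state, accumulation factor R = 1/(1 − e^(−kτ)) ≈ 1.4756.
Each bolus raises the concentration by D/Vd = 2469/83 ≈ 29.747 mcg/mL.
Steady-state peak Cmax,ss = C₀·R ≈ 29.747 × 1.4756 ≈ 43.895 mcg/mL.
Peak 43.9 mcg/mL vs MTC 18 mcg/mL: exceeds toxic threshold.

43.9 mcg/mL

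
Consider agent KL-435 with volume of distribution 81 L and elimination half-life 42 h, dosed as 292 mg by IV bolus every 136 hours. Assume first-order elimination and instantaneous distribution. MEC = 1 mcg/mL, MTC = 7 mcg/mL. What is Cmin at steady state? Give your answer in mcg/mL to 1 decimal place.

k = ln2/t½ = ln2/42 ≈ 0.016504 h⁻¹; fraction remaining f = e^(−kτ) = e^(−0.016504×136) ≈ 0.1060.
Each bolus raises the concentration by D/Vd = 292/81 ≈ 3.605 mcg/mL.
Steady-state trough Cmin,ss = C₀·f/(1−f) ≈ 3.605 × 0.1060/0.8940 ≈ 0.427 mcg/mL.
Trough 0.4 mcg/mL vs MEC 1 mcg/mL: subtherapeutic.

0.4 mcg/mL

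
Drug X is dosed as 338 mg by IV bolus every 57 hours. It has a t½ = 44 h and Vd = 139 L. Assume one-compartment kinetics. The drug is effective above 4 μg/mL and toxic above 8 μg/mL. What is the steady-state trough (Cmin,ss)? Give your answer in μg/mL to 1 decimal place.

1.7 μg/mL

τ/t½ = 57/44 ≈ 1.2955, so fraction remaining f = (1/2)^(57/44) ≈ 0.4074.
Single-dose peak C₀ = D/Vd = 338/139 ≈ 2.432 μg/mL.
Steady-state trough Cmin,ss = C₀·f/(1−f) ≈ 2.432 × 0.4074/0.5926 ≈ 1.672 μg/mL.
Trough 1.7 μg/mL vs MEC 4 μg/mL: subtherapeutic.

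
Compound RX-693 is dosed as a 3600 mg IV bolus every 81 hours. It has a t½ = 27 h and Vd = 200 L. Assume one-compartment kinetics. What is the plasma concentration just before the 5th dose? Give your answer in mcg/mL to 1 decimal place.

2.6 mcg/mL

f = (1/2)^(τ/t½) = (1/2)^(81/27) ≈ 0.1250.
C₀ = D/Vd = 3600/200 ≈ 18.000 mcg/mL.
Before the 5th dose, 4 doses have been given. Superposition: Cmin = C₀·(f + f² + … + f^4).
≈ 18.000 × (0.1250 + 0.0156 + 0.0020 + 0.0002) ≈ 18.000 × 0.1428 ≈ 2.570 mcg/mL.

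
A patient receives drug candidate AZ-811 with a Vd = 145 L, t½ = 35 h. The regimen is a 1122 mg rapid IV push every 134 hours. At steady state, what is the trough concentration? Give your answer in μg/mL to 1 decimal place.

0.6 μg/mL

τ/t½ = 134/35 ≈ 3.8286, so fraction remaining f = (1/2)^(134/35) ≈ 0.0704.
At steady state, accumulation factor R = 1/(1 − e^(−kτ)) ≈ 1.0757.
Each bolus raises the concentration by D/Vd = 1122/145 ≈ 7.738 μg/mL.
Cmax,ss = C₀/(1 − f) ≈ 7.738/0.9296 ≈ 8.324 μg/mL.
One interval later, Cmin,ss = Cmax,ss·e^(−kτ) ≈ 8.324 × 0.0704 ≈ 0.586 μg/mL.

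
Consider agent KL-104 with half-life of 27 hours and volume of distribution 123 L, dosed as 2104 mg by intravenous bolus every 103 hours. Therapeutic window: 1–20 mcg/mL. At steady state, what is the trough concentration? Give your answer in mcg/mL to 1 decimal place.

1.3 mcg/mL

Over one 103-h interval, 103/27 ≈ 3.8148 half-lives elapse, leaving f ≈ 0.0711 of each dose.
Single-dose peak C₀ = D/Vd = 2104/123 ≈ 17.106 mcg/mL.
Steady-state trough Cmin,ss = C₀·f/(1−f) ≈ 17.106 × 0.0711/0.9289 ≈ 1.309 mcg/mL.
Trough 1.3 mcg/mL vs MEC 1 mcg/mL: adequate.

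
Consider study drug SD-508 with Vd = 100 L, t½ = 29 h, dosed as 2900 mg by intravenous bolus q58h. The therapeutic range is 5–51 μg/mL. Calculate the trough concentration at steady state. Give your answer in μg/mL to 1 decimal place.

9.7 μg/mL

The dosing interval is 2 half-lives, so f = 2^(−2) = 0.25.
At steady state, R = 1/(1 − 0.25) = 4/3.
Single-dose peak C₀ = D/Vd = 2900/100 = 29 μg/mL.
Steady-state peak Cmax,ss = C₀·R = 29 × 4/3 ≈ 38.667 μg/mL.
Steady-state trough Cmin,ss = Cmax,ss·f ≈ 38.667 × 0.25 ≈ 9.667 μg/mL.
Trough 9.7 μg/mL vs MEC 5 μg/mL: adequate.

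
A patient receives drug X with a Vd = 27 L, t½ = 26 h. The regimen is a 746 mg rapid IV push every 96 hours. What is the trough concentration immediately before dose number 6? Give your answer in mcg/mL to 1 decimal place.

2.3 mcg/mL

f = (1/2)^(τ/t½) = (1/2)^(96/26) ≈ 0.0774.
C₀ = D/Vd = 746/27 ≈ 27.630 mcg/mL.
Before the 6th dose, 5 doses have been given. Superposition: Cmin = C₀·(f + f² + … + f^5).
≈ 27.630 × (0.0774 + 0.0060 + 0.0005 + 0.0000 + 0.0000) ≈ 27.630 × 0.0839 ≈ 2.318 mcg/mL.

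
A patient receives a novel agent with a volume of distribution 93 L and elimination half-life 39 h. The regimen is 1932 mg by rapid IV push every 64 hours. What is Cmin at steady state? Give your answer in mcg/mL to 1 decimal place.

Over one 64-h interval, 64/39 ≈ 1.641 half-lives elapse, leaving f ≈ 0.3206 of each dose.
At steady state, accumulation factor R = 1/(1 − e^(−kτ)) ≈ 1.4719.
Single-dose peak C₀ = D/Vd = 1932/93 ≈ 20.774 mcg/mL.
Cmax,ss = C₀/(1 − f) ≈ 20.774/0.6794 ≈ 30.577 mcg/mL.
Steady-state trough Cmin,ss = Cmax,ss·f ≈ 30.577 × 0.3206 ≈ 9.803 mcg/mL.

9.8 mcg/mL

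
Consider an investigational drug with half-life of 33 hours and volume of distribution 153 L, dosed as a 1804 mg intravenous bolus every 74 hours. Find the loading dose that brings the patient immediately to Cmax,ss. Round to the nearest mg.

f = (1/2)^(74/33) ≈ 0.211331; accumulation ratio R = 1/(1−f) ≈ 1.26796.
Loading dose to hit Cmax,ss on first dose: D_load = D_maint·R ≈ 1804 × 1.26796 ≈ 2287.40 mg.

2287 mg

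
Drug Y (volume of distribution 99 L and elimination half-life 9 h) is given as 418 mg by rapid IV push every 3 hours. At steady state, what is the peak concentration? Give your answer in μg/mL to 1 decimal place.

τ/t½ = 3/9 ≈ 0.33333, so fraction remaining f = (1/2)^(3/9) ≈ 0.7937.
At steady state, accumulation factor R = 1/(1 − e^(−kτ)) ≈ 4.8473.
Single-dose peak C₀ = D/Vd = 418/99 ≈ 4.222 μg/mL.
Steady-state peak Cmax,ss = C₀·R ≈ 4.222 × 4.8473 ≈ 20.465 μg/mL.

20.5 μg/mL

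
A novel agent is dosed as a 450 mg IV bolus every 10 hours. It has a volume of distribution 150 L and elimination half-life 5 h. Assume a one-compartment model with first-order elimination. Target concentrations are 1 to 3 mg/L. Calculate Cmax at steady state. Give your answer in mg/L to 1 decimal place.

τ = 10 h = 2 half-lives, so f = (1/2)^2 = 0.25.
At steady state, R = 1/(1 − 0.25) = 4/3.
Single-dose peak C₀ = D/Vd = 450/150 = 3 mg/L.
Steady-state peak Cmax,ss = C₀·R = 3 × 4/3 ≈ 4.000 mg/L.
Peak 4.0 mg/L vs MTC 3 mg/L: exceeds toxic threshold.

4.0 mg/L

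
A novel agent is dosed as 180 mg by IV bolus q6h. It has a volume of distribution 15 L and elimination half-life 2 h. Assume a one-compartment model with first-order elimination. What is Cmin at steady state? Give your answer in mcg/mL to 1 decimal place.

1.7 mcg/mL

The dosing interval is 3 half-lives, so f = 2^(−3) = 0.125.
At steady state, R = 1/(1 − 0.125) = 8/7.
Single-dose peak C₀ = D/Vd = 180/15 = 12 mcg/mL.
Steady-state peak Cmax,ss = C₀·R = 12 × 8/7 ≈ 13.714 mcg/mL.
Steady-state trough Cmin,ss = Cmax,ss·f ≈ 13.714 × 0.125 ≈ 1.714 mcg/mL.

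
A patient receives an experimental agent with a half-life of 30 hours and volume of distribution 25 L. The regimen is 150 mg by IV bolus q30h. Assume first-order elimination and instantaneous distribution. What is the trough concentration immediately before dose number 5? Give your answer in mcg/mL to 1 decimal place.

5.6 mcg/mL

f = (1/2)^(τ/t½) = (1/2)^(30/30) ≈ 0.5000.
C₀ = D/Vd = 150/25 ≈ 6.000 mcg/mL.
Before the 5th dose, 4 doses have been given. Superposition: Cmin = C₀·(f + f² + … + f^4).
≈ 6.000 × (0.5000 + 0.2500 + 0.1250 + 0.0625) ≈ 6.000 × 0.9375 ≈ 5.625 mcg/mL.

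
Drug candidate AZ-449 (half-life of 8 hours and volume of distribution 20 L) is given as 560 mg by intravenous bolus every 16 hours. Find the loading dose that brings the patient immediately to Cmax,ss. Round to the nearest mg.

747 mg

f = (1/2)^(16/8) ≈ 0.250000; accumulation ratio R = 1/(1−f) ≈ 1.33333.
Loading dose to hit Cmax,ss on first dose: D_load = D_maint·R ≈ 560 × 1.33333 ≈ 746.66 mg.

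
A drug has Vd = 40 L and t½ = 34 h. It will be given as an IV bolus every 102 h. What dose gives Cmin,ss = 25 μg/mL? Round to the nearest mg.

7000 mg

τ/t½ = 102/34 ≈ 3, so f = (1/2)^(102/34) ≈ 0.125000.
Cmin,ss = (D/Vd)·f/(1−f), so D = Cmin,ss·Vd·(1−f)/f.
D = 25 × 40 × (1−f)/f ≈ 25 × 40 × 7.00000 ≈ 7000.00 mg.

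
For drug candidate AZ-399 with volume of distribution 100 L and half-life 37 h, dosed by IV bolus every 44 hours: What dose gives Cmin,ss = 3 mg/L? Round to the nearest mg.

384 mg

τ/t½ = 44/37 ≈ 1.1892, so f = (1/2)^(44/37) ≈ 0.438549.
Cmin,ss = (D/Vd)·f/(1−f), so D = Cmin,ss·Vd·(1−f)/f.
D = 3 × 100 × (1−f)/f ≈ 3 × 100 × 1.28025 ≈ 384.08 mg.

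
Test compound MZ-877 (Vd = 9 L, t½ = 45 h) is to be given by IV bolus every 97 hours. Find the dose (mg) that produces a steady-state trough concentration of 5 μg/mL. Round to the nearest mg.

155 mg

τ/t½ = 97/45 ≈ 2.1556, so f = (1/2)^(97/45) ≈ 0.224447.
Cmin,ss = (D/Vd)·f/(1−f), so D = Cmin,ss·Vd·(1−f)/f.
D = 5 × 9 × (1−f)/f ≈ 5 × 9 × 3.45539 ≈ 155.49 mg.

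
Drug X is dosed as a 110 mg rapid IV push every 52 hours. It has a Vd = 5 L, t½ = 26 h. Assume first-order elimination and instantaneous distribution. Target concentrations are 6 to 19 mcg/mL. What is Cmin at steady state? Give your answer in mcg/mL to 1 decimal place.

τ = 52 h = 2 half-lives, so f = (1/2)^2 = 0.25.
Accumulation ratio R = 1/(1 − f) = 1/0.75 = 4/3.
Single-dose peak C₀ = D/Vd = 110/5 = 22 mcg/mL.
Steady-state peak Cmax,ss = C₀·R = 22 × 4/3 ≈ 29.333 mcg/mL.
Steady-state trough Cmin,ss = Cmax,ss·f ≈ 29.333 × 0.25 ≈ 7.333 mcg/mL.
Trough 7.3 mcg/mL vs MEC 6 mcg/mL: adequate.

7.3 mcg/mL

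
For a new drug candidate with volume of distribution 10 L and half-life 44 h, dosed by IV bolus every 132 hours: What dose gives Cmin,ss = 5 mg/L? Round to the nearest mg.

350 mg

τ/t½ = 132/44 ≈ 3, so f = (1/2)^(132/44) ≈ 0.125000.
Cmin,ss = (D/Vd)·f/(1−f), so D = Cmin,ss·Vd·(1−f)/f.
D = 5 × 10 × (1−f)/f ≈ 5 × 10 × 7.00000 ≈ 350.00 mg.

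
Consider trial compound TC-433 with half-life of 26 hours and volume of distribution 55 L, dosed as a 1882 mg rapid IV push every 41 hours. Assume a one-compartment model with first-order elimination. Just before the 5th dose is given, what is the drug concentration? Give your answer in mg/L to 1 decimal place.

17.0 mg/L

f = (1/2)^(τ/t½) = (1/2)^(41/26) ≈ 0.3352.
C₀ = D/Vd = 1882/55 ≈ 34.218 mg/L.
Before the 5th dose, 4 doses have been given. Superposition: Cmin = C₀·(f + f² + … + f^4).
≈ 34.218 × (0.3352 + 0.1124 + 0.0377 + 0.0126) ≈ 34.218 × 0.4979 ≈ 17.037 mg/L.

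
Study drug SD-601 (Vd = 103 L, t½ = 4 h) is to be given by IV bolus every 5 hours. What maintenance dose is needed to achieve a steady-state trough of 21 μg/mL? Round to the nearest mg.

2982 mg

τ/t½ = 5/4 ≈ 1.25, so f = (1/2)^(5/4) ≈ 0.420448.
Cmin,ss = (D/Vd)·f/(1−f), so D = Cmin,ss·Vd·(1−f)/f.
D = 21 × 103 × (1−f)/f ≈ 21 × 103 × 1.37842 ≈ 2981.52 mg.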